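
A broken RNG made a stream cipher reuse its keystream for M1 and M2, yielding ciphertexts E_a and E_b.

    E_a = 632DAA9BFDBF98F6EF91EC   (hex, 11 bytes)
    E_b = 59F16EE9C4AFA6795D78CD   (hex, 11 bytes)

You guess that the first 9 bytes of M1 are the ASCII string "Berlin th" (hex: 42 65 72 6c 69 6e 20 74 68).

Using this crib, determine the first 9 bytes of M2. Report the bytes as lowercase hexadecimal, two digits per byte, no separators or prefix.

78b9b61e507e1efbda

First, E_a ⊕ E_b = (M1 ⊕ K) ⊕ (M2 ⊕ K) = M1 ⊕ M2, so the key drops out. Then M2 = (M1 ⊕ M2) ⊕ M1 over the first 9 bytes.
byte 0: (63 xor 59) xor 42 = 3a xor 42 = 78
byte 1: (2d xor f1) xor 65 = dc xor 65 = b9
byte 2: (aa xor 6e) xor 72 = c4 xor 72 = b6
byte 3: (9b xor e9) xor 6c = 72 xor 6c = 1e
byte 4: (fd xor c4) xor 69 = 39 xor 69 = 50
byte 5: (bf xor af) xor 6e = 10 xor 6e = 7e
byte 6: (98 xor a6) xor 20 = 3e xor 20 = 1e
byte 7: (f6 xor 79) xor 74 = 8f xor 74 = fb
byte 8: (ef xor 5d) xor 68 = b2 xor 68 = da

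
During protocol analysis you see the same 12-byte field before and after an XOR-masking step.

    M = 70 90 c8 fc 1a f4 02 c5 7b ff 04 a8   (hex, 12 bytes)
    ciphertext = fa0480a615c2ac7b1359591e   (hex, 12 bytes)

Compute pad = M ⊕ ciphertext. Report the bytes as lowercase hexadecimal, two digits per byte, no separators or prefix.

8a94485a0f36aebe68a65db6

Since ciphertext = M ⊕ pad, XORing both sides with M gives pad = M ⊕ ciphertext.
70 ^ fa = 8a
90 ^ 04 = 94
c8 ^ 80 = 48
fc ^ a6 = 5a
1a ^ 15 = 0f
f4 ^ c2 = 36
02 ^ ac = ae
c5 ^ 7b = be
7b ^ 13 = 68
ff ^ 59 = a6
04 ^ 59 = 5d
a8 ^ 1e = b6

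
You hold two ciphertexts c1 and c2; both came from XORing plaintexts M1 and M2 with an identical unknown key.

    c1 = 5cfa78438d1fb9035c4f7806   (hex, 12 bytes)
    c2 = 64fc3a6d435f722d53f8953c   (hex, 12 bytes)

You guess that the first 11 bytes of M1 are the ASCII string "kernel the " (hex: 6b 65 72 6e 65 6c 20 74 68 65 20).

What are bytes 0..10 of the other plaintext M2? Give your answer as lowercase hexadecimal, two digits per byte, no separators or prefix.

53633040ab2ceb5a67d2cd

First, c1 ⊕ c2 = (M1 ⊕ K) ⊕ (M2 ⊕ K) = M1 ⊕ M2, so the key drops out. Then M2 = (M1 ⊕ M2) ⊕ M1 over the first 11 bytes.
byte 0: (5c ^ 64) ^ 6b = 38 ^ 6b = 53
byte 1: (fa ^ fc) ^ 65 = 06 ^ 65 = 63
byte 2: (78 ^ 3a) ^ 72 = 42 ^ 72 = 30
byte 3: (43 ^ 6d) ^ 6e = 2e ^ 6e = 40
byte 4: (8d ^ 43) ^ 65 = ce ^ 65 = ab
byte 5: (1f ^ 5f) ^ 6c = 40 ^ 6c = 2c
byte 6: (b9 ^ 72) ^ 20 = cb ^ 20 = eb
byte 7: (03 ^ 2d) ^ 74 = 2e ^ 74 = 5a
byte 8: (5c ^ 53) ^ 68 = 0f ^ 68 = 67
byte 9: (4f ^ f8) ^ 65 = b7 ^ 65 = d2
byte 10: (78 ^ 95) ^ 20 = ed ^ 20 = cd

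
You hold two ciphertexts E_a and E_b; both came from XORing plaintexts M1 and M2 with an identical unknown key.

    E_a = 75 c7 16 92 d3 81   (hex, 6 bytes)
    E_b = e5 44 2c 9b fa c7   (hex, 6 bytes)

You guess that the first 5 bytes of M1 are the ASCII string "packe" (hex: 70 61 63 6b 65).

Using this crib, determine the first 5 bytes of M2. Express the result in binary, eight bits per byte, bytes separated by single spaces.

First, E_a ⊕ E_b = (M1 ⊕ K) ⊕ (M2 ⊕ K) = M1 ⊕ M2, so the key drops out. Then M2 = (M1 ⊕ M2) ⊕ M1 over the first 5 bytes.
byte 0: (75 XOR e5) XOR 70 = 90 XOR 70 = e0
byte 1: (c7 XOR 44) XOR 61 = 83 XOR 61 = e2
byte 2: (16 XOR 2c) XOR 63 = 3a XOR 63 = 59
byte 3: (92 XOR 9b) XOR 6b = 09 XOR 6b = 62
byte 4: (d3 XOR fa) XOR 65 = 29 XOR 65 = 4c

11100000 11100010 01011001 01100010 01001100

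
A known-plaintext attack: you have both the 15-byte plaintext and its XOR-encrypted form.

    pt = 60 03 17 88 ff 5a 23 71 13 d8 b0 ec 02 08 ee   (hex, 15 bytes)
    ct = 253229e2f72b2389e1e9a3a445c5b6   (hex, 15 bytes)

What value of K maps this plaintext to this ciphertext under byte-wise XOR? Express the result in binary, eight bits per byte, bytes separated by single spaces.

Since ct = pt ⊕ K, XORing both sides with pt gives K = pt ⊕ ct.
byte 0: 60 ^ 25 = 45
byte 1: 03 ^ 32 = 31
byte 2: 17 ^ 29 = 3e
byte 3: 88 ^ e2 = 6a
byte 4: ff ^ f7 = 08
byte 5: 5a ^ 2b = 71
byte 6: 23 ^ 23 = 00
byte 7: 71 ^ 89 = f8
byte 8: 13 ^ e1 = f2
byte 9: d8 ^ e9 = 31
byte 10: b0 ^ a3 = 13
byte 11: ec ^ a4 = 48
byte 12: 02 ^ 45 = 47
byte 13: 08 ^ c5 = cd
byte 14: ee ^ b6 = 58

01000101 00110001 00111110 01101010 00001000 01110001 00000000 11111000 11110010 00110001 00010011 01001000 01000111 11001101 01011000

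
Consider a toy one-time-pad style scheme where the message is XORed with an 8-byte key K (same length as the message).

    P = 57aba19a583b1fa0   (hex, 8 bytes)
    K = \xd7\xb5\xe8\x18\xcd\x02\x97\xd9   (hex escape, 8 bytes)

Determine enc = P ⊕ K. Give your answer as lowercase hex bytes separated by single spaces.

57 XOR d7 = 80
ab XOR b5 = 1e
a1 XOR e8 = 49
9a XOR 18 = 82
58 XOR cd = 95
3b XOR 02 = 39
1f XOR 97 = 88
a0 XOR d9 = 79

80 1e 49 82 95 39 88 79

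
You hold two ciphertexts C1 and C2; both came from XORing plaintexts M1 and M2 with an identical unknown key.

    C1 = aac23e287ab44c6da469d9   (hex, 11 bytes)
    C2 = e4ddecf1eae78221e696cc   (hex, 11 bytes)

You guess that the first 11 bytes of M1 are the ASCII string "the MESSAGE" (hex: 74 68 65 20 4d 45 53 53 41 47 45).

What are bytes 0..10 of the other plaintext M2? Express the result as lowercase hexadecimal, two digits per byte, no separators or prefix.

First, C1 ⊕ C2 = (M1 ⊕ K) ⊕ (M2 ⊕ K) = M1 ⊕ M2, so the key drops out. Then M2 = (M1 ⊕ M2) ⊕ M1 over the first 11 bytes.
byte 0: (aa ^ e4) ^ 74 = 4e ^ 74 = 3a
byte 1: (c2 ^ dd) ^ 68 = 1f ^ 68 = 77
byte 2: (3e ^ ec) ^ 65 = d2 ^ 65 = b7
byte 3: (28 ^ f1) ^ 20 = d9 ^ 20 = f9
byte 4: (7a ^ ea) ^ 4d = 90 ^ 4d = dd
byte 5: (b4 ^ e7) ^ 45 = 53 ^ 45 = 16
byte 6: (4c ^ 82) ^ 53 = ce ^ 53 = 9d
byte 7: (6d ^ 21) ^ 53 = 4c ^ 53 = 1f
byte 8: (a4 ^ e6) ^ 41 = 42 ^ 41 = 03
byte 9: (69 ^ 96) ^ 47 = ff ^ 47 = b8
byte 10: (d9 ^ cc) ^ 45 = 15 ^ 45 = 50

3a77b7f9dd169d1f03b850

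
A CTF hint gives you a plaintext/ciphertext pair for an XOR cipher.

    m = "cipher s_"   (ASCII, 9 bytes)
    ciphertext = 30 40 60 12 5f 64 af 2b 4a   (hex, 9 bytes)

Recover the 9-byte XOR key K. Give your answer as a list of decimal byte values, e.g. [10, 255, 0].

[83, 41, 16, 122, 58, 22, 143, 88, 21]

Since ciphertext = m ⊕ K, XORing both sides with m gives K = m ⊕ ciphertext.
byte 0:  99 ^  48 =  83
byte 1: 105 ^  64 =  41
byte 2: 112 ^  96 =  16
byte 3: 104 ^  18 = 122
byte 4: 101 ^  95 =  58
byte 5: 114 ^ 100 =  22
byte 6:  32 ^ 175 = 143
byte 7: 115 ^  43 =  88
byte 8:  95 ^  74 =  21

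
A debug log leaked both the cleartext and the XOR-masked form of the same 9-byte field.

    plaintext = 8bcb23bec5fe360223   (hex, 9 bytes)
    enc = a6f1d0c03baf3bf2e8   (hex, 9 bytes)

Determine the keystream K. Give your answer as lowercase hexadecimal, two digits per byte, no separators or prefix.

2d3af37efe510df0cb

Since enc = plaintext ⊕ K, XORing both sides with plaintext gives K = plaintext ⊕ enc.
10001011 ⊕ 10100110 = 00101101
11001011 ⊕ 11110001 = 00111010
00100011 ⊕ 11010000 = 11110011
10111110 ⊕ 11000000 = 01111110
11000101 ⊕ 00111011 = 11111110
11111110 ⊕ 10101111 = 01010001
00110110 ⊕ 00111011 = 00001101
00000010 ⊕ 11110010 = 11110000
00100011 ⊕ 11101000 = 11001011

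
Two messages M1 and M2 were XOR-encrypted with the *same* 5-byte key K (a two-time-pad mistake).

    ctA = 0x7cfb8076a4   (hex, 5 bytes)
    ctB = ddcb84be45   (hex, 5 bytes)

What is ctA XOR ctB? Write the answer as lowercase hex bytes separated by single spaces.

a1 30 04 c8 e1

ctA ⊕ ctB = (M1 ⊕ K) ⊕ (M2 ⊕ K) = M1 ⊕ M2 — the shared key cancels under XOR.
7c XOR dd = a1
fb XOR cb = 30
80 XOR 84 = 04
76 XOR be = c8
a4 XOR 45 = e1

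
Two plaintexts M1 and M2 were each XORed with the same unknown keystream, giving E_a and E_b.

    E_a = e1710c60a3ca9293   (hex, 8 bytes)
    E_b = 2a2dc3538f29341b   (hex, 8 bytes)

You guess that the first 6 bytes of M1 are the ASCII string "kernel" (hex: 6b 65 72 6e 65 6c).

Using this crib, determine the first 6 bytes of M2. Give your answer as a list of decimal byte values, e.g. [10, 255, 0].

[160, 57, 189, 93, 73, 143]

First, E_a ⊕ E_b = (M1 ⊕ K) ⊕ (M2 ⊕ K) = M1 ⊕ M2, so the key drops out. Then M2 = (M1 ⊕ M2) ⊕ M1 over the first 6 bytes.
byte 0: (e1 XOR 2a) XOR 6b = cb XOR 6b = a0
byte 1: (71 XOR 2d) XOR 65 = 5c XOR 65 = 39
byte 2: (0c XOR c3) XOR 72 = cf XOR 72 = bd
byte 3: (60 XOR 53) XOR 6e = 33 XOR 6e = 5d
byte 4: (a3 XOR 8f) XOR 65 = 2c XOR 65 = 49
byte 5: (ca XOR 29) XOR 6c = e3 XOR 6c = 8f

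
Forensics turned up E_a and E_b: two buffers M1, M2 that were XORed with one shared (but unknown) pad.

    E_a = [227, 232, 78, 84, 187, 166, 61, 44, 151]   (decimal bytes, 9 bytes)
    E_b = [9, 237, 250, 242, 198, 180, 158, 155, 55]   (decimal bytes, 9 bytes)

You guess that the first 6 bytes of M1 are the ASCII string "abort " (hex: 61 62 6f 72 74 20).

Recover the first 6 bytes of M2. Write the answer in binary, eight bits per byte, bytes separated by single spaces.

10001011 01100111 11011011 11010100 00001001 00110010

First, E_a ⊕ E_b = (M1 ⊕ K) ⊕ (M2 ⊕ K) = M1 ⊕ M2, so the key drops out. Then M2 = (M1 ⊕ M2) ⊕ M1 over the first 6 bytes.
byte 0: (e3 XOR 09) XOR 61 = ea XOR 61 = 8b
byte 1: (e8 XOR ed) XOR 62 = 05 XOR 62 = 67
byte 2: (4e XOR fa) XOR 6f = b4 XOR 6f = db
byte 3: (54 XOR f2) XOR 72 = a6 XOR 72 = d4
byte 4: (bb XOR c6) XOR 74 = 7d XOR 74 = 09
byte 5: (a6 XOR b4) XOR 20 = 12 XOR 20 = 32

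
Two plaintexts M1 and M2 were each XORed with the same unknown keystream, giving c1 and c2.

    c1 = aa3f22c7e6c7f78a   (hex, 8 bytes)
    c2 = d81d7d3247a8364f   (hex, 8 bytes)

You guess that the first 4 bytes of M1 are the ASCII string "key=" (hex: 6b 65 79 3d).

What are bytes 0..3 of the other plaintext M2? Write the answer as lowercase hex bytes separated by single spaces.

First, c1 ⊕ c2 = (M1 ⊕ K) ⊕ (M2 ⊕ K) = M1 ⊕ M2, so the key drops out. Then M2 = (M1 ⊕ M2) ⊕ M1 over the first 4 bytes.
byte 0: (aa xor d8) xor 6b = 72 xor 6b = 19
byte 1: (3f xor 1d) xor 65 = 22 xor 65 = 47
byte 2: (22 xor 7d) xor 79 = 5f xor 79 = 26
byte 3: (c7 xor 32) xor 3d = f5 xor 3d = c8

19 47 26 c8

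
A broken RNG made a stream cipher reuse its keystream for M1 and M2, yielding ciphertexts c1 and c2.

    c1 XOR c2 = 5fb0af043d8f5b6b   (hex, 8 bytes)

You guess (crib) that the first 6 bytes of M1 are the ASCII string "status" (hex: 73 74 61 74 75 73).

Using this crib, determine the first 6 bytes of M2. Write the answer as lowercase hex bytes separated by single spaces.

Since c1 ⊕ c2 = M1 ⊕ M2, XORing with the guessed M1 bytes yields the corresponding M2 bytes: M2 = (c1 ⊕ c2) ⊕ M1.
byte 0: 5f XOR 73 = 2c
byte 1: b0 XOR 74 = c4
byte 2: af XOR 61 = ce
byte 3: 04 XOR 74 = 70
byte 4: 3d XOR 75 = 48
byte 5: 8f XOR 73 = fc

2c c4 ce 70 48 fc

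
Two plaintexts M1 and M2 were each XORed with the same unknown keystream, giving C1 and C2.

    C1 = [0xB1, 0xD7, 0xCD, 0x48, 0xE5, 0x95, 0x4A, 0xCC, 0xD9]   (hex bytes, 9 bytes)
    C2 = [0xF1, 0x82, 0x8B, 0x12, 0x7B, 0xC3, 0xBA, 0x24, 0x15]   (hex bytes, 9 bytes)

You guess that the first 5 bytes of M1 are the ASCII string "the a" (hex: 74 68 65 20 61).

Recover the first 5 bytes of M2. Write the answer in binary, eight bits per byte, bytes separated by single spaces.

00110100 00111101 00100011 01111010 11111111

First, C1 ⊕ C2 = (M1 ⊕ K) ⊕ (M2 ⊕ K) = M1 ⊕ M2, so the key drops out. Then M2 = (M1 ⊕ M2) ⊕ M1 over the first 5 bytes.
byte 0: (b1 ⊕ f1) ⊕ 74 = 40 ⊕ 74 = 34
byte 1: (d7 ⊕ 82) ⊕ 68 = 55 ⊕ 68 = 3d
byte 2: (cd ⊕ 8b) ⊕ 65 = 46 ⊕ 65 = 23
byte 3: (48 ⊕ 12) ⊕ 20 = 5a ⊕ 20 = 7a
byte 4: (e5 ⊕ 7b) ⊕ 61 = 9e ⊕ 61 = ff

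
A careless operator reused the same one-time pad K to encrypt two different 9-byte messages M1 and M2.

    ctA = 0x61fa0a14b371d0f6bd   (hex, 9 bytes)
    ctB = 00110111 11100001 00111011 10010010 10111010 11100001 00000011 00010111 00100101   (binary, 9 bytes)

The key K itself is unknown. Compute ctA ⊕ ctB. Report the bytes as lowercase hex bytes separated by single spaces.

56 1b 31 86 09 90 d3 e1 98

ctA ⊕ ctB = (M1 ⊕ K) ⊕ (M2 ⊕ K) = M1 ⊕ M2 — the shared key cancels under XOR.
byte 0: 61 XOR 37 = 56
byte 1: fa XOR e1 = 1b
byte 2: 0a XOR 3b = 31
byte 3: 14 XOR 92 = 86
byte 4: b3 XOR ba = 09
byte 5: 71 XOR e1 = 90
byte 6: d0 XOR 03 = d3
byte 7: f6 XOR 17 = e1
byte 8: bd XOR 25 = 98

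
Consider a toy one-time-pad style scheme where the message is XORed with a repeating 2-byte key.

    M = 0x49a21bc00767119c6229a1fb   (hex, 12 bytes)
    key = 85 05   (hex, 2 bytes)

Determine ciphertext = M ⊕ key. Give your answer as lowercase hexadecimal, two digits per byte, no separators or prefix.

The 2-byte key repeats, so the effective keystream is 85 05 85 05 85 05 85 05 85 05 85 05.
byte 0: 49 XOR 85 = cc
byte 1: a2 XOR 05 = a7
byte 2: 1b XOR 85 = 9e
byte 3: c0 XOR 05 = c5
byte 4: 07 XOR 85 = 82
byte 5: 67 XOR 05 = 62
byte 6: 11 XOR 85 = 94
byte 7: 9c XOR 05 = 99
byte 8: 62 XOR 85 = e7
byte 9: 29 XOR 05 = 2c
byte 10: a1 XOR 85 = 24
byte 11: fb XOR 05 = fe

cca79ec582629499e72c24fe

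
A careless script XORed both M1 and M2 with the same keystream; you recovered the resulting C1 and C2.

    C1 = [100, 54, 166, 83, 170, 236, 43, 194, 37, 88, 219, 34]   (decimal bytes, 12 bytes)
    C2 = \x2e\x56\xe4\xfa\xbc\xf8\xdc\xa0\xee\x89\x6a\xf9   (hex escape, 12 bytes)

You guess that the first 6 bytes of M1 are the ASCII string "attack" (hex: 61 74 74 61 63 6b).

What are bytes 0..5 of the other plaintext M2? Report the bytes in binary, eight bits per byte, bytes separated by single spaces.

00101011 00010100 00110110 11001000 01110101 01111111

First, C1 ⊕ C2 = (M1 ⊕ K) ⊕ (M2 ⊕ K) = M1 ⊕ M2, so the key drops out. Then M2 = (M1 ⊕ M2) ⊕ M1 over the first 6 bytes.
byte 0: (64 xor 2e) xor 61 = 4a xor 61 = 2b
byte 1: (36 xor 56) xor 74 = 60 xor 74 = 14
byte 2: (a6 xor e4) xor 74 = 42 xor 74 = 36
byte 3: (53 xor fa) xor 61 = a9 xor 61 = c8
byte 4: (aa xor bc) xor 63 = 16 xor 63 = 75
byte 5: (ec xor f8) xor 6b = 14 xor 6b = 7f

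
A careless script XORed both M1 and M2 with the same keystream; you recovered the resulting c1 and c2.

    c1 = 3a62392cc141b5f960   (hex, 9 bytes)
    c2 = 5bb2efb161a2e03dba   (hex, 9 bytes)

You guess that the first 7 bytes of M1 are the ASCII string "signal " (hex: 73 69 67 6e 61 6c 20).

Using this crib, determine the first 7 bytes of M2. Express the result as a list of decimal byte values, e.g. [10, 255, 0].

[18, 185, 177, 243, 193, 143, 117]

First, c1 ⊕ c2 = (M1 ⊕ K) ⊕ (M2 ⊕ K) = M1 ⊕ M2, so the key drops out. Then M2 = (M1 ⊕ M2) ⊕ M1 over the first 7 bytes.
byte 0: (3a ^ 5b) ^ 73 = 61 ^ 73 = 12
byte 1: (62 ^ b2) ^ 69 = d0 ^ 69 = b9
byte 2: (39 ^ ef) ^ 67 = d6 ^ 67 = b1
byte 3: (2c ^ b1) ^ 6e = 9d ^ 6e = f3
byte 4: (c1 ^ 61) ^ 61 = a0 ^ 61 = c1
byte 5: (41 ^ a2) ^ 6c = e3 ^ 6c = 8f
byte 6: (b5 ^ e0) ^ 20 = 55 ^ 20 = 75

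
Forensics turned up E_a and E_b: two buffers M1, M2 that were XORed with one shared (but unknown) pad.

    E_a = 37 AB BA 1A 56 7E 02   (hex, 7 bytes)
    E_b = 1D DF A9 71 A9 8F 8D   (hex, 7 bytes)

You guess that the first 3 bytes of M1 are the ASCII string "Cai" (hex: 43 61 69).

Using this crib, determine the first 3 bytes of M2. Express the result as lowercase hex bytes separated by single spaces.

First, E_a ⊕ E_b = (M1 ⊕ K) ⊕ (M2 ⊕ K) = M1 ⊕ M2, so the key drops out. Then M2 = (M1 ⊕ M2) ⊕ M1 over the first 3 bytes.
byte 0: (37 ^ 1d) ^ 43 = 2a ^ 43 = 69
byte 1: (ab ^ df) ^ 61 = 74 ^ 61 = 15
byte 2: (ba ^ a9) ^ 69 = 13 ^ 69 = 7a

69 15 7a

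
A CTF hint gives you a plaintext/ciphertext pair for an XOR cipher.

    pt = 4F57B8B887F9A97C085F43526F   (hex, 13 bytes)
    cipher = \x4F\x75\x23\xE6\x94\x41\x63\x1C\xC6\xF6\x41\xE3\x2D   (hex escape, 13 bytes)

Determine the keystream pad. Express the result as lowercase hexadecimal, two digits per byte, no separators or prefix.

00229b5e13b8ca60cea902b142

Since cipher = pt ⊕ pad, XORing both sides with pt gives pad = pt ⊕ cipher.
4f ^ 4f = 00
57 ^ 75 = 22
b8 ^ 23 = 9b
b8 ^ e6 = 5e
87 ^ 94 = 13
f9 ^ 41 = b8
a9 ^ 63 = ca
7c ^ 1c = 60
08 ^ c6 = ce
5f ^ f6 = a9
43 ^ 41 = 02
52 ^ e3 = b1
6f ^ 2d = 42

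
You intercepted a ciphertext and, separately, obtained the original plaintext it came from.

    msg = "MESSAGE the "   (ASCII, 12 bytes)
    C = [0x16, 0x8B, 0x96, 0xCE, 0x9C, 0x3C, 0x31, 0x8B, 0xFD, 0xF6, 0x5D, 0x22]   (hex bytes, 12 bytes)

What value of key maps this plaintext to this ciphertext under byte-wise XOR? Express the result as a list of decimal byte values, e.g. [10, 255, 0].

Since C = msg ⊕ key, XORing both sides with msg gives key = msg ⊕ C.
4d ^ 16 = 5b
45 ^ 8b = ce
53 ^ 96 = c5
53 ^ ce = 9d
41 ^ 9c = dd
47 ^ 3c = 7b
45 ^ 31 = 74
20 ^ 8b = ab
74 ^ fd = 89
68 ^ f6 = 9e
65 ^ 5d = 38
20 ^ 22 = 02

[91, 206, 197, 157, 221, 123, 116, 171, 137, 158, 56, 2]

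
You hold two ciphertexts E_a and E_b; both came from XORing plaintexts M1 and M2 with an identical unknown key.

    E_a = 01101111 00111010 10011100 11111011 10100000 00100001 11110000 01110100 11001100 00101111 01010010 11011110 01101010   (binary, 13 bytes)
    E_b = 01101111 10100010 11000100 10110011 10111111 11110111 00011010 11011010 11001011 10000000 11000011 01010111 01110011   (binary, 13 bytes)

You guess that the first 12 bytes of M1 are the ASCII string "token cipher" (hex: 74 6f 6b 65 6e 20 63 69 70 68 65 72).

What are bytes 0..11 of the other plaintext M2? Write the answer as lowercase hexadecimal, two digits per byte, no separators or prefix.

74f7332d71f689c777c7f4fb

First, E_a ⊕ E_b = (M1 ⊕ K) ⊕ (M2 ⊕ K) = M1 ⊕ M2, so the key drops out. Then M2 = (M1 ⊕ M2) ⊕ M1 over the first 12 bytes.
byte 0: (6f XOR 6f) XOR 74 = 00 XOR 74 = 74
byte 1: (3a XOR a2) XOR 6f = 98 XOR 6f = f7
byte 2: (9c XOR c4) XOR 6b = 58 XOR 6b = 33
byte 3: (fb XOR b3) XOR 65 = 48 XOR 65 = 2d
byte 4: (a0 XOR bf) XOR 6e = 1f XOR 6e = 71
byte 5: (21 XOR f7) XOR 20 = d6 XOR 20 = f6
byte 6: (f0 XOR 1a) XOR 63 = ea XOR 63 = 89
byte 7: (74 XOR da) XOR 69 = ae XOR 69 = c7
byte 8: (cc XOR cb) XOR 70 = 07 XOR 70 = 77
byte 9: (2f XOR 80) XOR 68 = af XOR 68 = c7
byte 10: (52 XOR c3) XOR 65 = 91 XOR 65 = f4
byte 11: (de XOR 57) XOR 72 = 89 XOR 72 = fb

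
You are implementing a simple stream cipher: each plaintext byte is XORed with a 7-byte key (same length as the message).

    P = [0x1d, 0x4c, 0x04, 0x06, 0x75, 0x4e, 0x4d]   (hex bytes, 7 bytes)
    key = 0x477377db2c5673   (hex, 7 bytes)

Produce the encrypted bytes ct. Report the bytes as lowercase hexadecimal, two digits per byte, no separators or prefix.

5a3f73dd59183e

XOR is its own inverse, so applying the key byte-wise gives the result directly.
00011101 xor 01000111 = 01011010
01001100 xor 01110011 = 00111111
00000100 xor 01110111 = 01110011
00000110 xor 11011011 = 11011101
01110101 xor 00101100 = 01011001
01001110 xor 01010110 = 00011000
01001101 xor 01110011 = 00111110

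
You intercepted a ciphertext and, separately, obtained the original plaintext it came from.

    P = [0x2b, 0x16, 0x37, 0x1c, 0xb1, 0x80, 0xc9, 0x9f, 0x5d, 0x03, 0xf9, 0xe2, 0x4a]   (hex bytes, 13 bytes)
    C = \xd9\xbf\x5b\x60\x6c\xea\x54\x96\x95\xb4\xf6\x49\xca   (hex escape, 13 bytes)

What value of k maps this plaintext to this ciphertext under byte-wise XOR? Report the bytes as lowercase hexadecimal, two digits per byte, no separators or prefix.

Since C = P ⊕ k, XORing both sides with P gives k = P ⊕ C.
2b ⊕ d9 = f2
16 ⊕ bf = a9
37 ⊕ 5b = 6c
1c ⊕ 60 = 7c
b1 ⊕ 6c = dd
80 ⊕ ea = 6a
c9 ⊕ 54 = 9d
9f ⊕ 96 = 09
5d ⊕ 95 = c8
03 ⊕ b4 = b7
f9 ⊕ f6 = 0f
e2 ⊕ 49 = ab
4a ⊕ ca = 80

f2a96c7cdd6a9d09c8b70fab80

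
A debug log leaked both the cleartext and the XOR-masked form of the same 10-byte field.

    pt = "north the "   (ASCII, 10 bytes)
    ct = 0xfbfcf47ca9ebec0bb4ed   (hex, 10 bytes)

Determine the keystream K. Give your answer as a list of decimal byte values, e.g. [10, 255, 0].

[149, 147, 134, 8, 193, 203, 152, 99, 209, 205]

Since ct = pt ⊕ K, XORing both sides with pt gives K = pt ⊕ ct.
6e XOR fb = 95
6f XOR fc = 93
72 XOR f4 = 86
74 XOR 7c = 08
68 XOR a9 = c1
20 XOR eb = cb
74 XOR ec = 98
68 XOR 0b = 63
65 XOR b4 = d1
20 XOR ed = cd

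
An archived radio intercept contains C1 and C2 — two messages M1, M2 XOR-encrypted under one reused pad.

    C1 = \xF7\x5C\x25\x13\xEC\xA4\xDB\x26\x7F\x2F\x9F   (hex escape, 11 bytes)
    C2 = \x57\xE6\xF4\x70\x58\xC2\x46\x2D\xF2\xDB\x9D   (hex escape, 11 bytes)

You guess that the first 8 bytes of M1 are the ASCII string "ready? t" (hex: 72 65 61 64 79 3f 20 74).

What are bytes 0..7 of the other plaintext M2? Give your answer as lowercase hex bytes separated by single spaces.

d2 df b0 07 cd 59 bd 7f

First, C1 ⊕ C2 = (M1 ⊕ K) ⊕ (M2 ⊕ K) = M1 ⊕ M2, so the key drops out. Then M2 = (M1 ⊕ M2) ⊕ M1 over the first 8 bytes.
byte 0: (f7 ^ 57) ^ 72 = a0 ^ 72 = d2
byte 1: (5c ^ e6) ^ 65 = ba ^ 65 = df
byte 2: (25 ^ f4) ^ 61 = d1 ^ 61 = b0
byte 3: (13 ^ 70) ^ 64 = 63 ^ 64 = 07
byte 4: (ec ^ 58) ^ 79 = b4 ^ 79 = cd
byte 5: (a4 ^ c2) ^ 3f = 66 ^ 3f = 59
byte 6: (db ^ 46) ^ 20 = 9d ^ 20 = bd
byte 7: (26 ^ 2d) ^ 74 = 0b ^ 74 = 7f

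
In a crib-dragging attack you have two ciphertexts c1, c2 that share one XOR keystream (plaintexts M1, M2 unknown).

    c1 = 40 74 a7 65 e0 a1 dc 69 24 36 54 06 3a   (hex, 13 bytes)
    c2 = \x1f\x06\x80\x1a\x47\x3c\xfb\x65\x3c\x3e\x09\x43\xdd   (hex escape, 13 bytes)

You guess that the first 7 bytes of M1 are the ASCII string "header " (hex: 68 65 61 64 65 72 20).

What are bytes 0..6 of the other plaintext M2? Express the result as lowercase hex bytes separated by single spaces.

First, c1 ⊕ c2 = (M1 ⊕ K) ⊕ (M2 ⊕ K) = M1 ⊕ M2, so the key drops out. Then M2 = (M1 ⊕ M2) ⊕ M1 over the first 7 bytes.
byte 0: (40 ⊕ 1f) ⊕ 68 = 5f ⊕ 68 = 37
byte 1: (74 ⊕ 06) ⊕ 65 = 72 ⊕ 65 = 17
byte 2: (a7 ⊕ 80) ⊕ 61 = 27 ⊕ 61 = 46
byte 3: (65 ⊕ 1a) ⊕ 64 = 7f ⊕ 64 = 1b
byte 4: (e0 ⊕ 47) ⊕ 65 = a7 ⊕ 65 = c2
byte 5: (a1 ⊕ 3c) ⊕ 72 = 9d ⊕ 72 = ef
byte 6: (dc ⊕ fb) ⊕ 20 = 27 ⊕ 20 = 07

37 17 46 1b c2 ef 07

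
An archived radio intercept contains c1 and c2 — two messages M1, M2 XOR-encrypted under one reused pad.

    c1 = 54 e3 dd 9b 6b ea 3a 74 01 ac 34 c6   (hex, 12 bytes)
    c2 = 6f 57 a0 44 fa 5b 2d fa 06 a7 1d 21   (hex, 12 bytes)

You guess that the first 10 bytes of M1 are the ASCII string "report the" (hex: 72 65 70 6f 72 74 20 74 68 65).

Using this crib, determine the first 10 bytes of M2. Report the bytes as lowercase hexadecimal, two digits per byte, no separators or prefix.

First, c1 ⊕ c2 = (M1 ⊕ K) ⊕ (M2 ⊕ K) = M1 ⊕ M2, so the key drops out. Then M2 = (M1 ⊕ M2) ⊕ M1 over the first 10 bytes.
byte 0: (54 XOR 6f) XOR 72 = 3b XOR 72 = 49
byte 1: (e3 XOR 57) XOR 65 = b4 XOR 65 = d1
byte 2: (dd XOR a0) XOR 70 = 7d XOR 70 = 0d
byte 3: (9b XOR 44) XOR 6f = df XOR 6f = b0
byte 4: (6b XOR fa) XOR 72 = 91 XOR 72 = e3
byte 5: (ea XOR 5b) XOR 74 = b1 XOR 74 = c5
byte 6: (3a XOR 2d) XOR 20 = 17 XOR 20 = 37
byte 7: (74 XOR fa) XOR 74 = 8e XOR 74 = fa
byte 8: (01 XOR 06) XOR 68 = 07 XOR 68 = 6f
byte 9: (ac XOR a7) XOR 65 = 0b XOR 65 = 6e

49d10db0e3c537fa6f6e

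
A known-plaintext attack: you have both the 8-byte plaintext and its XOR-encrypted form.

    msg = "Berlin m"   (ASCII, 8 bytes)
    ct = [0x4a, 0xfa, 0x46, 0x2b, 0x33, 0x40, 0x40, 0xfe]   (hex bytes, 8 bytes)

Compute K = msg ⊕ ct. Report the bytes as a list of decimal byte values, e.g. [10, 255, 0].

Since ct = msg ⊕ K, XORing both sides with msg gives K = msg ⊕ ct.
 66 XOR  74 =   8
101 XOR 250 = 159
114 XOR  70 =  52
108 XOR  43 =  71
105 XOR  51 =  90
110 XOR  64 =  46
 32 XOR  64 =  96
109 XOR 254 = 147

[8, 159, 52, 71, 90, 46, 96, 147]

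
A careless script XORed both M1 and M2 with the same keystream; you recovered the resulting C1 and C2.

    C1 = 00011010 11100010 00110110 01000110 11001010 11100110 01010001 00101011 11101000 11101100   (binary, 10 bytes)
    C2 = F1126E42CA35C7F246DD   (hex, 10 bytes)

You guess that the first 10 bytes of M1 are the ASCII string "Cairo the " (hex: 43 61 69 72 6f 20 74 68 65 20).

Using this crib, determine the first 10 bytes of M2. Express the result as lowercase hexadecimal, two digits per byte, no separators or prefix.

a89131766ff3e2b1cb11

First, C1 ⊕ C2 = (M1 ⊕ K) ⊕ (M2 ⊕ K) = M1 ⊕ M2, so the key drops out. Then M2 = (M1 ⊕ M2) ⊕ M1 over the first 10 bytes.
byte 0: (1a ⊕ f1) ⊕ 43 = eb ⊕ 43 = a8
byte 1: (e2 ⊕ 12) ⊕ 61 = f0 ⊕ 61 = 91
byte 2: (36 ⊕ 6e) ⊕ 69 = 58 ⊕ 69 = 31
byte 3: (46 ⊕ 42) ⊕ 72 = 04 ⊕ 72 = 76
byte 4: (ca ⊕ ca) ⊕ 6f = 00 ⊕ 6f = 6f
byte 5: (e6 ⊕ 35) ⊕ 20 = d3 ⊕ 20 = f3
byte 6: (51 ⊕ c7) ⊕ 74 = 96 ⊕ 74 = e2
byte 7: (2b ⊕ f2) ⊕ 68 = d9 ⊕ 68 = b1
byte 8: (e8 ⊕ 46) ⊕ 65 = ae ⊕ 65 = cb
byte 9: (ec ⊕ dd) ⊕ 20 = 31 ⊕ 20 = 11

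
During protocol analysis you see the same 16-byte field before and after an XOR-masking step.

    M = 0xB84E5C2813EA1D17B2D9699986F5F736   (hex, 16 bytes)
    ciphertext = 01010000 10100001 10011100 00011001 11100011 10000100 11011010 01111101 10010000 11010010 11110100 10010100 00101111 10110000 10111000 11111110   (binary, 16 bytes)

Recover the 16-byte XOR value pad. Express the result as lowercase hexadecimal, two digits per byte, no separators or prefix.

Since ciphertext = M ⊕ pad, XORing both sides with M gives pad = M ⊕ ciphertext.
10111000 xor 01010000 = 11101000
01001110 xor 10100001 = 11101111
01011100 xor 10011100 = 11000000
00101000 xor 00011001 = 00110001
00010011 xor 11100011 = 11110000
11101010 xor 10000100 = 01101110
00011101 xor 11011010 = 11000111
00010111 xor 01111101 = 01101010
10110010 xor 10010000 = 00100010
11011001 xor 11010010 = 00001011
01101001 xor 11110100 = 10011101
10011001 xor 10010100 = 00001101
10000110 xor 00101111 = 10101001
11110101 xor 10110000 = 01000101
11110111 xor 10111000 = 01001111
00110110 xor 11111110 = 11001000

e8efc031f06ec76a220b9d0da9454fc8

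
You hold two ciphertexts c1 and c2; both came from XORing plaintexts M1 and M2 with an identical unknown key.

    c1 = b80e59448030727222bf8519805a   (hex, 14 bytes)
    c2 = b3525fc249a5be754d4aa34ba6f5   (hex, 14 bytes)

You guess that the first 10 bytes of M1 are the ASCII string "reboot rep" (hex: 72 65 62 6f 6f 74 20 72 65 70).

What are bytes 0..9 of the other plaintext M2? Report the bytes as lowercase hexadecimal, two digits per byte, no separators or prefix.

First, c1 ⊕ c2 = (M1 ⊕ K) ⊕ (M2 ⊕ K) = M1 ⊕ M2, so the key drops out. Then M2 = (M1 ⊕ M2) ⊕ M1 over the first 10 bytes.
byte 0: (b8 ^ b3) ^ 72 = 0b ^ 72 = 79
byte 1: (0e ^ 52) ^ 65 = 5c ^ 65 = 39
byte 2: (59 ^ 5f) ^ 62 = 06 ^ 62 = 64
byte 3: (44 ^ c2) ^ 6f = 86 ^ 6f = e9
byte 4: (80 ^ 49) ^ 6f = c9 ^ 6f = a6
byte 5: (30 ^ a5) ^ 74 = 95 ^ 74 = e1
byte 6: (72 ^ be) ^ 20 = cc ^ 20 = ec
byte 7: (72 ^ 75) ^ 72 = 07 ^ 72 = 75
byte 8: (22 ^ 4d) ^ 65 = 6f ^ 65 = 0a
byte 9: (bf ^ 4a) ^ 70 = f5 ^ 70 = 85

793964e9a6e1ec750a85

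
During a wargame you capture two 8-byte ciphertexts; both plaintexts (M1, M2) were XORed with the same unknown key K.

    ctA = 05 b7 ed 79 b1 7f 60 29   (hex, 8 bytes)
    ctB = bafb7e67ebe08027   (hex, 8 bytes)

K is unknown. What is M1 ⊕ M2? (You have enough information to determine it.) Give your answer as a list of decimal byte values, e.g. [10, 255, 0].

[191, 76, 147, 30, 90, 159, 224, 14]

ctA ⊕ ctB = (M1 ⊕ K) ⊕ (M2 ⊕ K) = M1 ⊕ M2 — the shared key cancels under XOR.
05 xor ba = bf
b7 xor fb = 4c
ed xor 7e = 93
79 xor 67 = 1e
b1 xor eb = 5a
7f xor e0 = 9f
60 xor 80 = e0
29 xor 27 = 0e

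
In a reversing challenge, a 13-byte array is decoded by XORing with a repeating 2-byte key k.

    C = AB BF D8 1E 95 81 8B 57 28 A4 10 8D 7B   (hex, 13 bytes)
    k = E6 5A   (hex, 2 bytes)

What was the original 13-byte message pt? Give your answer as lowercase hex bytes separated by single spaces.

The 2-byte key repeats, so the effective keystream is e6 5a e6 5a e6 5a e6 5a e6 5a e6 5a e6.
byte 0: ab ^ e6 = 4d
byte 1: bf ^ 5a = e5
byte 2: d8 ^ e6 = 3e
byte 3: 1e ^ 5a = 44
byte 4: 95 ^ e6 = 73
byte 5: 81 ^ 5a = db
byte 6: 8b ^ e6 = 6d
byte 7: 57 ^ 5a = 0d
byte 8: 28 ^ e6 = ce
byte 9: a4 ^ 5a = fe
byte 10: 10 ^ e6 = f6
byte 11: 8d ^ 5a = d7
byte 12: 7b ^ e6 = 9d

4d e5 3e 44 73 db 6d 0d ce fe f6 d7 9d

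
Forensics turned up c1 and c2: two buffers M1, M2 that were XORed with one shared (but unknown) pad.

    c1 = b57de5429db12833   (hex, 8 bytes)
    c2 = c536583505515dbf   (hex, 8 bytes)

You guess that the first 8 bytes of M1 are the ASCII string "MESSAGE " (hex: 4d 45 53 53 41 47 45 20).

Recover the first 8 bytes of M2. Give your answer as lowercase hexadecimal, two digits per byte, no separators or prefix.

3d0eee24d9a730ac

First, c1 ⊕ c2 = (M1 ⊕ K) ⊕ (M2 ⊕ K) = M1 ⊕ M2, so the key drops out. Then M2 = (M1 ⊕ M2) ⊕ M1 over the first 8 bytes.
byte 0: (b5 XOR c5) XOR 4d = 70 XOR 4d = 3d
byte 1: (7d XOR 36) XOR 45 = 4b XOR 45 = 0e
byte 2: (e5 XOR 58) XOR 53 = bd XOR 53 = ee
byte 3: (42 XOR 35) XOR 53 = 77 XOR 53 = 24
byte 4: (9d XOR 05) XOR 41 = 98 XOR 41 = d9
byte 5: (b1 XOR 51) XOR 47 = e0 XOR 47 = a7
byte 6: (28 XOR 5d) XOR 45 = 75 XOR 45 = 30
byte 7: (33 XOR bf) XOR 20 = 8c XOR 20 = ac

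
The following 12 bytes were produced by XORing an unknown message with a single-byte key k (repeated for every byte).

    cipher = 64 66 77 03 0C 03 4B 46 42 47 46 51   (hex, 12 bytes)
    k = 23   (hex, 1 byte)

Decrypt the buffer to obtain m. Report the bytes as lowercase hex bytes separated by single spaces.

The 1-byte key repeats, so the effective keystream is 23 23 23 23 23 23 23 23 23 23 23 23.
byte 0: 64 ^ 23 = 47
byte 1: 66 ^ 23 = 45
byte 2: 77 ^ 23 = 54
byte 3: 03 ^ 23 = 20
byte 4: 0c ^ 23 = 2f
byte 5: 03 ^ 23 = 20
byte 6: 4b ^ 23 = 68
byte 7: 46 ^ 23 = 65
byte 8: 42 ^ 23 = 61
byte 9: 47 ^ 23 = 64
byte 10: 46 ^ 23 = 65
byte 11: 51 ^ 23 = 72

47 45 54 20 2f 20 68 65 61 64 65 72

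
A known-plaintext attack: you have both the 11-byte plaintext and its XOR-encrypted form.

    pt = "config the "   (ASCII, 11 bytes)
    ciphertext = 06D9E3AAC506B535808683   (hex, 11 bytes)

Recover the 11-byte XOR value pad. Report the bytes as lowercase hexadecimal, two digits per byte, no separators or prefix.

Since ciphertext = pt ⊕ pad, XORing both sides with pt gives pad = pt ⊕ ciphertext.
63 XOR 06 = 65
6f XOR d9 = b6
6e XOR e3 = 8d
66 XOR aa = cc
69 XOR c5 = ac
67 XOR 06 = 61
20 XOR b5 = 95
74 XOR 35 = 41
68 XOR 80 = e8
65 XOR 86 = e3
20 XOR 83 = a3

65b68dccac619541e8e3a3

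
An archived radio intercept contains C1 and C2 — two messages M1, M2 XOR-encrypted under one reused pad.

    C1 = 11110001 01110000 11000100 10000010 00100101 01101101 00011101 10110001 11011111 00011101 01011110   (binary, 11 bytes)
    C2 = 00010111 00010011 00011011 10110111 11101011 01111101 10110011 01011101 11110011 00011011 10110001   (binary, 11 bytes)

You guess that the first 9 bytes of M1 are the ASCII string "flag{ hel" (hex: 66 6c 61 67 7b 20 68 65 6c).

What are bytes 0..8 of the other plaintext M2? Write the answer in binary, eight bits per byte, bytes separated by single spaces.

10000000 00001111 10111110 01010010 10110101 00110000 11000110 10001001 01000000

First, C1 ⊕ C2 = (M1 ⊕ K) ⊕ (M2 ⊕ K) = M1 ⊕ M2, so the key drops out. Then M2 = (M1 ⊕ M2) ⊕ M1 over the first 9 bytes.
byte 0: (f1 xor 17) xor 66 = e6 xor 66 = 80
byte 1: (70 xor 13) xor 6c = 63 xor 6c = 0f
byte 2: (c4 xor 1b) xor 61 = df xor 61 = be
byte 3: (82 xor b7) xor 67 = 35 xor 67 = 52
byte 4: (25 xor eb) xor 7b = ce xor 7b = b5
byte 5: (6d xor 7d) xor 20 = 10 xor 20 = 30
byte 6: (1d xor b3) xor 68 = ae xor 68 = c6
byte 7: (b1 xor 5d) xor 65 = ec xor 65 = 89
byte 8: (df xor f3) xor 6c = 2c xor 6c = 40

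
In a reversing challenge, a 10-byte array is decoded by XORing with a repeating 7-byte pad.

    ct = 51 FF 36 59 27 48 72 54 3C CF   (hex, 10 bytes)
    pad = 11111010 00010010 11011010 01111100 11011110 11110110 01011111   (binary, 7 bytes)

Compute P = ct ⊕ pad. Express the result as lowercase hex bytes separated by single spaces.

ab ed ec 25 f9 be 2d ae 2e 15

The 7-byte key repeats, so the effective keystream is fa 12 da 7c de f6 5f fa 12 da.
byte 0:  81 xor 250 = 171
byte 1: 255 xor  18 = 237
byte 2:  54 xor 218 = 236
byte 3:  89 xor 124 =  37
byte 4:  39 xor 222 = 249
byte 5:  72 xor 246 = 190
byte 6: 114 xor  95 =  45
byte 7:  84 xor 250 = 174
byte 8:  60 xor  18 =  46
byte 9: 207 xor 218 =  21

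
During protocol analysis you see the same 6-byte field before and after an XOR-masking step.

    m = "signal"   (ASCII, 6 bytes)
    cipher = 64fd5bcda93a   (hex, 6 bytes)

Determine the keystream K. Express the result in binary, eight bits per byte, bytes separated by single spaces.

Since cipher = m ⊕ K, XORing both sides with m gives K = m ⊕ cipher.
01110011 xor 01100100 = 00010111
01101001 xor 11111101 = 10010100
01100111 xor 01011011 = 00111100
01101110 xor 11001101 = 10100011
01100001 xor 10101001 = 11001000
01101100 xor 00111010 = 01010110

00010111 10010100 00111100 10100011 11001000 01010110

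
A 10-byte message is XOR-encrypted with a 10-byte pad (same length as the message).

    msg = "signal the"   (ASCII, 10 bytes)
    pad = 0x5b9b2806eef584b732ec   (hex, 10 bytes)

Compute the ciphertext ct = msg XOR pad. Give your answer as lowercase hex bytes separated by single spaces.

28 f2 4f 68 8f 99 a4 c3 5a 89

XOR is its own inverse, so applying the key byte-wise gives the result directly.
115 xor  91 =  40
105 xor 155 = 242
103 xor  40 =  79
110 xor   6 = 104
 97 xor 238 = 143
108 xor 245 = 153
 32 xor 132 = 164
116 xor 183 = 195
104 xor  50 =  90
101 xor 236 = 137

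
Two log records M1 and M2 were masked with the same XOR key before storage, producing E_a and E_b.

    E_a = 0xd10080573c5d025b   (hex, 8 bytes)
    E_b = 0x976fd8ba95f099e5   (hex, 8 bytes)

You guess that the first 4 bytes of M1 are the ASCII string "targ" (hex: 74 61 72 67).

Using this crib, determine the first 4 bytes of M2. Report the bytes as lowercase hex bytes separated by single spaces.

First, E_a ⊕ E_b = (M1 ⊕ K) ⊕ (M2 ⊕ K) = M1 ⊕ M2, so the key drops out. Then M2 = (M1 ⊕ M2) ⊕ M1 over the first 4 bytes.
byte 0: (d1 ⊕ 97) ⊕ 74 = 46 ⊕ 74 = 32
byte 1: (00 ⊕ 6f) ⊕ 61 = 6f ⊕ 61 = 0e
byte 2: (80 ⊕ d8) ⊕ 72 = 58 ⊕ 72 = 2a
byte 3: (57 ⊕ ba) ⊕ 67 = ed ⊕ 67 = 8a

32 0e 2a 8a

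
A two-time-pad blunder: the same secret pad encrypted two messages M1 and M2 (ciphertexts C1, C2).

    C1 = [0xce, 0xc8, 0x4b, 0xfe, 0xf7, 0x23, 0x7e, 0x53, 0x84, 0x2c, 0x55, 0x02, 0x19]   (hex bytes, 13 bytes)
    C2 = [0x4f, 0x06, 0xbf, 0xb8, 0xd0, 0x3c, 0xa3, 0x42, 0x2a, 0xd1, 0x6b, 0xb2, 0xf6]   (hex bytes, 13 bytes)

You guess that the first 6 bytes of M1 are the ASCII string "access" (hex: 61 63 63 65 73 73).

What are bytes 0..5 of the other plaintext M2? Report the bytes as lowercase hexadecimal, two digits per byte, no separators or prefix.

First, C1 ⊕ C2 = (M1 ⊕ K) ⊕ (M2 ⊕ K) = M1 ⊕ M2, so the key drops out. Then M2 = (M1 ⊕ M2) ⊕ M1 over the first 6 bytes.
byte 0: (ce ⊕ 4f) ⊕ 61 = 81 ⊕ 61 = e0
byte 1: (c8 ⊕ 06) ⊕ 63 = ce ⊕ 63 = ad
byte 2: (4b ⊕ bf) ⊕ 63 = f4 ⊕ 63 = 97
byte 3: (fe ⊕ b8) ⊕ 65 = 46 ⊕ 65 = 23
byte 4: (f7 ⊕ d0) ⊕ 73 = 27 ⊕ 73 = 54
byte 5: (23 ⊕ 3c) ⊕ 73 = 1f ⊕ 73 = 6c

e0ad9723546c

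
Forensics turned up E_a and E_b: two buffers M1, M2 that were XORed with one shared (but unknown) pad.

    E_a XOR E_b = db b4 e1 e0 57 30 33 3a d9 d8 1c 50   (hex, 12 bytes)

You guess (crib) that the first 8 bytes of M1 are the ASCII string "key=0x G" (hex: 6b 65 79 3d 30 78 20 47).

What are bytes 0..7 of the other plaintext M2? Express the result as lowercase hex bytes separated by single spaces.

Since E_a ⊕ E_b = M1 ⊕ M2, XORing with the guessed M1 bytes yields the corresponding M2 bytes: M2 = (E_a ⊕ E_b) ⊕ M1.
db XOR 6b = b0
b4 XOR 65 = d1
e1 XOR 79 = 98
e0 XOR 3d = dd
57 XOR 30 = 67
30 XOR 78 = 48
33 XOR 20 = 13
3a XOR 47 = 7d

b0 d1 98 dd 67 48 13 7d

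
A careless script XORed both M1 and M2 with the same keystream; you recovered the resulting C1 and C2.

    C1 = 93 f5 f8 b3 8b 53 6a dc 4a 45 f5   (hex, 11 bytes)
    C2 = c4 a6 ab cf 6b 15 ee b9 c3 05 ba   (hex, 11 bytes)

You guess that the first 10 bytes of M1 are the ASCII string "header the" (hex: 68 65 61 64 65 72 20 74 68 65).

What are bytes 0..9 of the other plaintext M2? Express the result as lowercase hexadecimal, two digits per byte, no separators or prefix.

3f3632188534a411e125

First, C1 ⊕ C2 = (M1 ⊕ K) ⊕ (M2 ⊕ K) = M1 ⊕ M2, so the key drops out. Then M2 = (M1 ⊕ M2) ⊕ M1 over the first 10 bytes.
byte 0: (93 xor c4) xor 68 = 57 xor 68 = 3f
byte 1: (f5 xor a6) xor 65 = 53 xor 65 = 36
byte 2: (f8 xor ab) xor 61 = 53 xor 61 = 32
byte 3: (b3 xor cf) xor 64 = 7c xor 64 = 18
byte 4: (8b xor 6b) xor 65 = e0 xor 65 = 85
byte 5: (53 xor 15) xor 72 = 46 xor 72 = 34
byte 6: (6a xor ee) xor 20 = 84 xor 20 = a4
byte 7: (dc xor b9) xor 74 = 65 xor 74 = 11
byte 8: (4a xor c3) xor 68 = 89 xor 68 = e1
byte 9: (45 xor 05) xor 65 = 40 xor 65 = 25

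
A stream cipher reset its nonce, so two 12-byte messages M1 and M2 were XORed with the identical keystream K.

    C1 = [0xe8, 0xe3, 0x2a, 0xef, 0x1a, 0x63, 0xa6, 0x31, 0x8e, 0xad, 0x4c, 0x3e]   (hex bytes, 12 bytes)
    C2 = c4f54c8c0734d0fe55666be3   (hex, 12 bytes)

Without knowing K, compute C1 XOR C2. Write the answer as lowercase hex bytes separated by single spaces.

C1 ⊕ C2 = (M1 ⊕ K) ⊕ (M2 ⊕ K) = M1 ⊕ M2 — the shared key cancels under XOR.
byte 0: e8 ⊕ c4 = 2c
byte 1: e3 ⊕ f5 = 16
byte 2: 2a ⊕ 4c = 66
byte 3: ef ⊕ 8c = 63
byte 4: 1a ⊕ 07 = 1d
byte 5: 63 ⊕ 34 = 57
byte 6: a6 ⊕ d0 = 76
byte 7: 31 ⊕ fe = cf
byte 8: 8e ⊕ 55 = db
byte 9: ad ⊕ 66 = cb
byte 10: 4c ⊕ 6b = 27
byte 11: 3e ⊕ e3 = dd

2c 16 66 63 1d 57 76 cf db cb 27 dd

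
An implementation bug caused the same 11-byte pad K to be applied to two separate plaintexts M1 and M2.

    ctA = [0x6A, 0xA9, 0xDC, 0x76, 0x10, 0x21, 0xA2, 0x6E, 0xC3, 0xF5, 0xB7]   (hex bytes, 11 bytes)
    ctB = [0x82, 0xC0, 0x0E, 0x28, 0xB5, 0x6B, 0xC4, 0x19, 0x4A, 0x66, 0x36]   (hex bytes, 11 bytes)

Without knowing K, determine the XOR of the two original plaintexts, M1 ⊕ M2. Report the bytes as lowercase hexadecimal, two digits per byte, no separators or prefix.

e869d25ea54a6677899381

ctA ⊕ ctB = (M1 ⊕ K) ⊕ (M2 ⊕ K) = M1 ⊕ M2 — the shared key cancels under XOR.
byte 0: 6a ⊕ 82 = e8
byte 1: a9 ⊕ c0 = 69
byte 2: dc ⊕ 0e = d2
byte 3: 76 ⊕ 28 = 5e
byte 4: 10 ⊕ b5 = a5
byte 5: 21 ⊕ 6b = 4a
byte 6: a2 ⊕ c4 = 66
byte 7: 6e ⊕ 19 = 77
byte 8: c3 ⊕ 4a = 89
byte 9: f5 ⊕ 66 = 93
byte 10: b7 ⊕ 36 = 81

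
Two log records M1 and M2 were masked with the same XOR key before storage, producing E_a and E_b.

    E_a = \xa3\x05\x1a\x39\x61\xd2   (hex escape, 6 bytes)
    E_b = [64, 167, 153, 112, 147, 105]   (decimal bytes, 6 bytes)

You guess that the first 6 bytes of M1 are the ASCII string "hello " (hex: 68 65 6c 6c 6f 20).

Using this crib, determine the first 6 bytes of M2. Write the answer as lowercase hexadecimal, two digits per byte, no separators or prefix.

8bc7ef259d9b

First, E_a ⊕ E_b = (M1 ⊕ K) ⊕ (M2 ⊕ K) = M1 ⊕ M2, so the key drops out. Then M2 = (M1 ⊕ M2) ⊕ M1 over the first 6 bytes.
byte 0: (a3 ⊕ 40) ⊕ 68 = e3 ⊕ 68 = 8b
byte 1: (05 ⊕ a7) ⊕ 65 = a2 ⊕ 65 = c7
byte 2: (1a ⊕ 99) ⊕ 6c = 83 ⊕ 6c = ef
byte 3: (39 ⊕ 70) ⊕ 6c = 49 ⊕ 6c = 25
byte 4: (61 ⊕ 93) ⊕ 6f = f2 ⊕ 6f = 9d
byte 5: (d2 ⊕ 69) ⊕ 20 = bb ⊕ 20 = 9b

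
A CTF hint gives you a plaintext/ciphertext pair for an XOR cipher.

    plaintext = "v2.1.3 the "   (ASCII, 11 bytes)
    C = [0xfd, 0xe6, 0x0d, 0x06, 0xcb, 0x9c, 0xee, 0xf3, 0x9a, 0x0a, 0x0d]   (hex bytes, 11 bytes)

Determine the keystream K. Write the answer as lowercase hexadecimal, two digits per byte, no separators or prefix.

8bd42337e5afce87f26f2d

Since C = plaintext ⊕ K, XORing both sides with plaintext gives K = plaintext ⊕ C.
byte 0: 76 XOR fd = 8b
byte 1: 32 XOR e6 = d4
byte 2: 2e XOR 0d = 23
byte 3: 31 XOR 06 = 37
byte 4: 2e XOR cb = e5
byte 5: 33 XOR 9c = af
byte 6: 20 XOR ee = ce
byte 7: 74 XOR f3 = 87
byte 8: 68 XOR 9a = f2
byte 9: 65 XOR 0a = 6f
byte 10: 20 XOR 0d = 2d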